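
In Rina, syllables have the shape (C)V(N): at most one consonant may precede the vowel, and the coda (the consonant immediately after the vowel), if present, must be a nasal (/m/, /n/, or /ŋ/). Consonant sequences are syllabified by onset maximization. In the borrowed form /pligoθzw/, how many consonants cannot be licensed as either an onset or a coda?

Under (C)V(N), the unsyllabifiable consonants are /p/, /θ/, /z/, /w/ (only a nasal (/m/, /n/, or /ŋ/) is licensed in coda position; onsets are limited to one consonant).

4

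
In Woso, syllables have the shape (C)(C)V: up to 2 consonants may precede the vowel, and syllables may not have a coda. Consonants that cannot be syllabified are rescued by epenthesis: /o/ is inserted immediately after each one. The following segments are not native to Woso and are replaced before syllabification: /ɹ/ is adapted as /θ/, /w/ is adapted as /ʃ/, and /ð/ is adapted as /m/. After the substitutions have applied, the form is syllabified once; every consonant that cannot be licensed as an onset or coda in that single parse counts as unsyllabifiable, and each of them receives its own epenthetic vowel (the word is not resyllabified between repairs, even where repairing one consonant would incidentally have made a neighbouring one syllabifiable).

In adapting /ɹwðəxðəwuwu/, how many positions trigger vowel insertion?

1

After substitution the input is /θʃməxməʃuʃu/.
The unsyllabifiable consonants are /θ/; each receives one epenthetic vowel.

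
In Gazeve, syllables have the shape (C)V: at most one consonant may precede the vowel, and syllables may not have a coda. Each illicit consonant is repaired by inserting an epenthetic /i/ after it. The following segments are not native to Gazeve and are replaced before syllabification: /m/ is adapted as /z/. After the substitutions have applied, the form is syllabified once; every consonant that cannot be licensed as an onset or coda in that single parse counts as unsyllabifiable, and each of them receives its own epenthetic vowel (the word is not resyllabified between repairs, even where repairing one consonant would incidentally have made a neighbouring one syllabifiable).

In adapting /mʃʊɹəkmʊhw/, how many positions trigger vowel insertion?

4

After substitution the input is /zʃʊɹəkzʊhw/.
The unsyllabifiable consonants are /z/, /k/, /h/, /w/; each receives one epenthetic vowel.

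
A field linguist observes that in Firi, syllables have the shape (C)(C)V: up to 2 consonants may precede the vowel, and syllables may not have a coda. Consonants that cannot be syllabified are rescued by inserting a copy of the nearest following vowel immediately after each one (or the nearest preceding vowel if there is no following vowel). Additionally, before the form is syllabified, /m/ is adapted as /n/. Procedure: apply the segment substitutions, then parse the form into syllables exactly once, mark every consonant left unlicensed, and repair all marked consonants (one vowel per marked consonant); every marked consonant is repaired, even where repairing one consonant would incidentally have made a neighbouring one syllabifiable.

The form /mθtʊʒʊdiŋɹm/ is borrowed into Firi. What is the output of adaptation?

nʊθtʊʒʊdiŋiɹini

Substitution: /m/ → /n/, giving /nθtʊʒʊdiŋɹn/.
The consonants /n/, /ŋ/, /ɹ/, /n/ cannot be parsed into a legal (C)(C)V syllable (no codas are permitted; onsets may contain at most 2 consonants).
Each unlicensed consonant becomes the onset of a new syllable: /n/ → /nʊ/, /ŋ/ → /ŋi/, /ɹ/ → /ɹi/, /n/ → /ni/.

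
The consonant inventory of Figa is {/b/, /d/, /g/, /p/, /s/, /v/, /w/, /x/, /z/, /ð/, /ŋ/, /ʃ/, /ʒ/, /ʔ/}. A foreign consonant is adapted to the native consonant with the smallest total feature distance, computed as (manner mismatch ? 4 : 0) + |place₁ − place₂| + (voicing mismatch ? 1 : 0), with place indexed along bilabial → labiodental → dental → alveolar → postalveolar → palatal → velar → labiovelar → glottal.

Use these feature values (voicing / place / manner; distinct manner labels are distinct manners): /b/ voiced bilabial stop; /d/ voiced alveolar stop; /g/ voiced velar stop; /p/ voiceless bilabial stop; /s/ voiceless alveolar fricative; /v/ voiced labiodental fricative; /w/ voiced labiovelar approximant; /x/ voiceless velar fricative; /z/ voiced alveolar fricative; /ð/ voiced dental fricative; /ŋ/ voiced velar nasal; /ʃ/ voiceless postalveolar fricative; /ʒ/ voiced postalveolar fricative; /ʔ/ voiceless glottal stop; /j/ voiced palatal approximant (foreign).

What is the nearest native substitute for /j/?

/w/ is closest: same manner (approximant), place distance 2 (palatal→labiovelar), same voicing; total 2. Next closest is /g/ at distance 5.

w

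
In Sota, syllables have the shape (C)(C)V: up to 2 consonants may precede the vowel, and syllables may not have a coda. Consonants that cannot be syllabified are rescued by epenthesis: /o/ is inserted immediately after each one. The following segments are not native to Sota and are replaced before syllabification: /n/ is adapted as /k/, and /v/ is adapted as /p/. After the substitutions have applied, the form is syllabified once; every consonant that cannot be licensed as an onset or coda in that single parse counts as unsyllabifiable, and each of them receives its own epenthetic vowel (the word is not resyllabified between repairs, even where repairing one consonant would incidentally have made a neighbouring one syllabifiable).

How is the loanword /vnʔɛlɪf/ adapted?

pokʔɛlɪfo

Substitution: /v/ → /p/, /n/ → /k/, giving /pkʔɛlɪf/.
The consonants /p/, /f/ cannot be parsed into a legal (C)(C)V syllable (no codas are permitted; onsets may contain at most 2 consonants).
Inserting the epenthetic vowel yields /p/ → /po/, /f/ → /fo/.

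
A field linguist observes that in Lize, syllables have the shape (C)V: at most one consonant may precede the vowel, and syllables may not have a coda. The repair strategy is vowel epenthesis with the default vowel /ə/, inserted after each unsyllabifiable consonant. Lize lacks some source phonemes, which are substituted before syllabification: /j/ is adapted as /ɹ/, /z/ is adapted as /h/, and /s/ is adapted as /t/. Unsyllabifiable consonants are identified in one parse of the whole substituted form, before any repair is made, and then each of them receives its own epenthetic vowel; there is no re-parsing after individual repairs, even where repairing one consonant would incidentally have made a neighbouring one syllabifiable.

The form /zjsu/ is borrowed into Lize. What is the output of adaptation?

həɹətu

Substitution: /z/ → /h/, /j/ → /ɹ/, /s/ → /t/, giving /hɹtu/.
The consonants /h/, /ɹ/ cannot be parsed into a legal (C)V syllable (no codas are permitted; onsets are limited to one consonant).
Epenthesis after each stranded consonant: /h/ → /hə/, /ɹ/ → /ɹə/.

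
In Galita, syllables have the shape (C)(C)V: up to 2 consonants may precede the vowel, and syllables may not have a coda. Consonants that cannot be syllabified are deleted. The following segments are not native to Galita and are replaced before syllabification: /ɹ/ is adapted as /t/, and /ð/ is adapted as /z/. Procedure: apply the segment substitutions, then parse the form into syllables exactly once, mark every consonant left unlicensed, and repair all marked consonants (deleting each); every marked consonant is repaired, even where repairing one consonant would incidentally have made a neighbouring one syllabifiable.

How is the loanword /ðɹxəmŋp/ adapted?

Substitution: /ð/ → /z/, /ɹ/ → /t/, giving /ztxəmŋp/.
Under (C)(C)V, the unsyllabifiable consonants are /z/, /m/, /ŋ/, /p/ (no codas are permitted; onsets may contain at most 2 consonants).
Deletion applies to /z/, /m/, /ŋ/, /p/.

txə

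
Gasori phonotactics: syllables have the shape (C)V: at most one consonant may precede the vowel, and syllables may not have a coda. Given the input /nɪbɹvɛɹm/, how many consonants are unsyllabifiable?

The consonants /b/, /ɹ/, /ɹ/, /m/ cannot be parsed into a legal (C)V syllable (no codas are permitted; onsets are limited to one consonant).

4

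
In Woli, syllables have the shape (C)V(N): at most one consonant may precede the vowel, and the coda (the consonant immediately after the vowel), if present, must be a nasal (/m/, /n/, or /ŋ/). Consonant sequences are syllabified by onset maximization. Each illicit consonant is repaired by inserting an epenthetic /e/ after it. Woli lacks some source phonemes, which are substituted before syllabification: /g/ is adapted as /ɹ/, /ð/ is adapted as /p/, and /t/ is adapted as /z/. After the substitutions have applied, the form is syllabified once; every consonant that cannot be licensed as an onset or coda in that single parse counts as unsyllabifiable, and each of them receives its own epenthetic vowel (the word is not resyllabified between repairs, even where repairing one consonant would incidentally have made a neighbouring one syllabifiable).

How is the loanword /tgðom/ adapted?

zeɹepom

Substitution: /t/ → /z/, /g/ → /ɹ/, /ð/ → /p/, giving /zɹpom/.
Syllabifying with onset maximization leaves /z/, /ɹ/ stranded (only a nasal (/m/, /n/, or /ŋ/) is licensed in coda position; onsets are limited to one consonant).
Each unlicensed consonant becomes the onset of a new syllable: /z/ → /ze/, /ɹ/ → /ɹe/.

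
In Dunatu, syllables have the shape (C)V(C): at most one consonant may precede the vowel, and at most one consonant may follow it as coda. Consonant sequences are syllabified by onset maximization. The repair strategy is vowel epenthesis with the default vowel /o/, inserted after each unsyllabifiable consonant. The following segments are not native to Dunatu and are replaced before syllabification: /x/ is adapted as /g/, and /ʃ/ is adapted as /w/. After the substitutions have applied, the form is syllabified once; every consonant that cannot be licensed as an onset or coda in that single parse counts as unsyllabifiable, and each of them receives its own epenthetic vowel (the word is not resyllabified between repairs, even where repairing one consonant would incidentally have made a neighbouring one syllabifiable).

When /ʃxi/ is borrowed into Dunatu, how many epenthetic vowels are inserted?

After substitution the input is /wgi/.
The unsyllabifiable consonants are /w/; each receives one epenthetic vowel.

1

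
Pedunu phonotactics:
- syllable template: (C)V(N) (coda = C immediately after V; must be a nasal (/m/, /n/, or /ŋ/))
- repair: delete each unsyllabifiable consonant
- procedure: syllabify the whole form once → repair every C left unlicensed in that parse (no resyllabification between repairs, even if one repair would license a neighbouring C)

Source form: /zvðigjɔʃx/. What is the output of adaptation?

ðijɔ

Under (C)V(N), the unsyllabifiable consonants are /z/, /v/, /g/, /ʃ/, /x/ (only a nasal (/m/, /n/, or /ŋ/) is licensed in coda position; onsets are limited to one consonant).
Each unlicensed consonant is deleted: /z/, /v/, /g/, /ʃ/, /x/.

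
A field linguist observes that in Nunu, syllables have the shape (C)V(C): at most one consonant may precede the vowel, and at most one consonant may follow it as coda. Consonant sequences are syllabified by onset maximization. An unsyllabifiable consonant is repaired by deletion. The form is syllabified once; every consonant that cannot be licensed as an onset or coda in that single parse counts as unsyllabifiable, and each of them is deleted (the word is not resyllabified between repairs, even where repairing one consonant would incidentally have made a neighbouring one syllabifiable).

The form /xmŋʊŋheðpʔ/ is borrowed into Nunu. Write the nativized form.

The consonants /x/, /m/, /p/, /ʔ/ cannot be parsed into a legal (C)V(C) syllable (at most one coda consonant is licensed; onsets are limited to one consonant).
Deletion applies to /x/, /m/, /p/, /ʔ/.

ŋʊŋheð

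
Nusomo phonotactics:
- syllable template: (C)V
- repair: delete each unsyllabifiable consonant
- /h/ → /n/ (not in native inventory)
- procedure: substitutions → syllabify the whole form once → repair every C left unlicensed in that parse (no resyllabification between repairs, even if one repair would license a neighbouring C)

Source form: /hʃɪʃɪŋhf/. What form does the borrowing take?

ʃɪʃɪ

Substitution: /h/ → /n/, giving /nʃɪʃɪŋnf/.
Under (C)V, the unsyllabifiable consonants are /n/, /ŋ/, /n/, /f/ (no codas are permitted; onsets are limited to one consonant).
Each unlicensed consonant is deleted: /n/, /ŋ/, /n/, /f/.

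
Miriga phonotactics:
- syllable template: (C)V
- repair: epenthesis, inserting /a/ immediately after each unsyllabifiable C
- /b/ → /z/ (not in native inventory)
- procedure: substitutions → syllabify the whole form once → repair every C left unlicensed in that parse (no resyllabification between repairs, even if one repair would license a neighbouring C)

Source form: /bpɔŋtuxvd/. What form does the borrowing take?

zapɔŋatuxavada

Substitution: /b/ → /z/, giving /zpɔŋtuxvd/.
Syllabifying with onset maximization leaves /z/, /ŋ/, /x/, /v/, /d/ stranded (no codas are permitted; onsets are limited to one consonant).
Inserting the epenthetic vowel yields /z/ → /za/, /ŋ/ → /ŋa/, /x/ → /xa/, /v/ → /va/, /d/ → /da/.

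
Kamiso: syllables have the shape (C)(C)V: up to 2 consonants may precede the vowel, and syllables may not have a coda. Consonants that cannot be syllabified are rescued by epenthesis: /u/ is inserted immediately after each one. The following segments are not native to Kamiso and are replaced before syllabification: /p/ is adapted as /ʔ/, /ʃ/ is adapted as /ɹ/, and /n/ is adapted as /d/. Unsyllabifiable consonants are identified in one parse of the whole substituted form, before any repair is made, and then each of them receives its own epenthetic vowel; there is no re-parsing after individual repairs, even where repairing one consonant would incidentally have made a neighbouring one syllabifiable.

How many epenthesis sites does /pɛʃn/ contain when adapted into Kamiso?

After substitution the input is /ʔɛɹd/.
The unsyllabifiable consonants are /ɹ/, /d/; each receives one epenthetic vowel.

2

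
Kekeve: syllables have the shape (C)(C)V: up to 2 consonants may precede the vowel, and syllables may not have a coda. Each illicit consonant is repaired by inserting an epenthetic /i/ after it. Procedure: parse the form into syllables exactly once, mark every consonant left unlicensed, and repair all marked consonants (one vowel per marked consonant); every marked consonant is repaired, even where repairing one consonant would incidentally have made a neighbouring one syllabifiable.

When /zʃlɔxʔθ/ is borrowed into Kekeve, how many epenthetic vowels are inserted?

The unsyllabifiable consonants are /z/, /x/, /ʔ/, /θ/; each receives one epenthetic vowel.

4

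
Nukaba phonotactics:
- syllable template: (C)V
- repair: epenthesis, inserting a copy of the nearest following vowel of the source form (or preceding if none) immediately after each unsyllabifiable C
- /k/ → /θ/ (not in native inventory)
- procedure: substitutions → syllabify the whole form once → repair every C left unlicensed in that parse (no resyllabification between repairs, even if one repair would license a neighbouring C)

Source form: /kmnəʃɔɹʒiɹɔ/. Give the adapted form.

Substitution: /k/ → /θ/, giving /θmnəʃɔɹʒiɹɔ/.
The consonants /θ/, /m/, /ɹ/ cannot be parsed into a legal (C)V syllable (no codas are permitted; onsets are limited to one consonant).
Inserting the epenthetic vowel yields /θ/ → /θə/, /m/ → /mə/, /ɹ/ → /ɹi/.

θəmənəʃɔɹiʒiɹɔ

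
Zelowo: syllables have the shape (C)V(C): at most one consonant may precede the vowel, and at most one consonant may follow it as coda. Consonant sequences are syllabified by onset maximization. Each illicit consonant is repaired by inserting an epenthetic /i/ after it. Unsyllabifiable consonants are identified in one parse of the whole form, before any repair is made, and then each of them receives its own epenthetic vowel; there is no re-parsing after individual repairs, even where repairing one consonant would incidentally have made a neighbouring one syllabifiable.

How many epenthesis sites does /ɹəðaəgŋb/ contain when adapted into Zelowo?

2

The unsyllabifiable consonants are /ŋ/, /b/; each receives one epenthetic vowel.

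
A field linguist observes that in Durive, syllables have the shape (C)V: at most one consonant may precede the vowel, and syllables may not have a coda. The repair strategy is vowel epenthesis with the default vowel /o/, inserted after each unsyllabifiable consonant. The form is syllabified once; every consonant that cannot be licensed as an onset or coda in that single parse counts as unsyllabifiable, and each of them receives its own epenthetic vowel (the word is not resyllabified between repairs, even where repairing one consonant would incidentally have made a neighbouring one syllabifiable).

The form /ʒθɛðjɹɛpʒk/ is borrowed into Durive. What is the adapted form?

Syllabifying with onset maximization leaves /ʒ/, /ð/, /j/, /p/, /ʒ/, /k/ stranded (no codas are permitted; onsets are limited to one consonant).
Epenthesis after each stranded consonant: /ʒ/ → /ʒo/, /ð/ → /ðo/, /j/ → /jo/, /p/ → /po/, /ʒ/ → /ʒo/, /k/ → /ko/.

ʒoθɛðojoɹɛpoʒoko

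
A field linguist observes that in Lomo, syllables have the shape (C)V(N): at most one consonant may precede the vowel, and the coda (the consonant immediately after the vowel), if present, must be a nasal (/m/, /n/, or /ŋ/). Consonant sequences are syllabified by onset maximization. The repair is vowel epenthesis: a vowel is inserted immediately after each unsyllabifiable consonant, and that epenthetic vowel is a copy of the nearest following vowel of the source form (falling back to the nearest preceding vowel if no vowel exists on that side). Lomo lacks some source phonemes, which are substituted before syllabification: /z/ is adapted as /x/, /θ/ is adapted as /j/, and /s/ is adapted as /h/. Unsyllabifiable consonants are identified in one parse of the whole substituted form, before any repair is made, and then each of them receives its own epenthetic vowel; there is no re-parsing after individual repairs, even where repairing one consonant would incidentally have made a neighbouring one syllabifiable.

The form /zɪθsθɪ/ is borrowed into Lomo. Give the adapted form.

Substitution: /z/ → /x/, /θ/ → /j/, /s/ → /h/, giving /xɪjhjɪ/.
The consonants /j/, /h/ cannot be parsed into a legal (C)V(N) syllable (only a nasal (/m/, /n/, or /ŋ/) is licensed in coda position; onsets are limited to one consonant).
Inserting the epenthetic vowel yields /j/ → /jɪ/, /h/ → /hɪ/.

xɪjɪhɪjɪ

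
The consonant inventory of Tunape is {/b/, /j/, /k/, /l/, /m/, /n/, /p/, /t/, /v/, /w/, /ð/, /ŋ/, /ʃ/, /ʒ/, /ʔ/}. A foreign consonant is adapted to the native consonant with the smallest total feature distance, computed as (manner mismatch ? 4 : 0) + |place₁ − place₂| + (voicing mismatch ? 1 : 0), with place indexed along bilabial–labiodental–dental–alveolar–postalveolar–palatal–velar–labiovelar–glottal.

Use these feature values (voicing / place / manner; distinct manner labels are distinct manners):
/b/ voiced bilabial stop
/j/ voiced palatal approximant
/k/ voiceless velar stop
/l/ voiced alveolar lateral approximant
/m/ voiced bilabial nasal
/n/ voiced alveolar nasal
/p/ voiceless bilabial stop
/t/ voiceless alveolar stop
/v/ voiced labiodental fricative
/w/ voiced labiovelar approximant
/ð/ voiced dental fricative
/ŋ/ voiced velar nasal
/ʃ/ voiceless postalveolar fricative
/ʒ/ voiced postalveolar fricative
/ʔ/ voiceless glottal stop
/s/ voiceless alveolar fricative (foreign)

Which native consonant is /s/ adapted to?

ʃ

/ʃ/ is closest: same manner (fricative), place distance 1 (alveolar→postalveolar), same voicing; total 1. Next closest is /ð/ at distance 2.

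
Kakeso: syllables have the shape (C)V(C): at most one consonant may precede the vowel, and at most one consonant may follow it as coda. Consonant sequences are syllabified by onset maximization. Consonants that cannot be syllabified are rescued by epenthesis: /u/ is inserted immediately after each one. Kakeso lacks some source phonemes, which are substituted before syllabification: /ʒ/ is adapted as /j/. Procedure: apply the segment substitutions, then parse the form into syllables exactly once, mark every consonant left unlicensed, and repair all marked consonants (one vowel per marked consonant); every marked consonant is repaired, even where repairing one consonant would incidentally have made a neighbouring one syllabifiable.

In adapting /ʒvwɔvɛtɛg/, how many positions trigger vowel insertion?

2

After substitution the input is /jvwɔvɛtɛg/.
The unsyllabifiable consonants are /j/, /v/; each receives one epenthetic vowel.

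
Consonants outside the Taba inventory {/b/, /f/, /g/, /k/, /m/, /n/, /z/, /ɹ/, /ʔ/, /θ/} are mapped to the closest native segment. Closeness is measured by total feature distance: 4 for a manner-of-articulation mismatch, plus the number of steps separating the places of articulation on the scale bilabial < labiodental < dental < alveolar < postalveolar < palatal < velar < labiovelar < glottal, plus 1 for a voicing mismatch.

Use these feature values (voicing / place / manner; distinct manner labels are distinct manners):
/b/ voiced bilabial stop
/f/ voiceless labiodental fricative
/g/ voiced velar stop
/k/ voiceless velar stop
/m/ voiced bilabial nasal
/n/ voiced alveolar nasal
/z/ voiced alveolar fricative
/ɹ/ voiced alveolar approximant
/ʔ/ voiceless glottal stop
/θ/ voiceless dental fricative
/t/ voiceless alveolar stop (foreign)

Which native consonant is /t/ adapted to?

/k/ is closest: same manner (stop), place distance 3 (alveolar→velar), same voicing; total 3. Next closest is /b/ at distance 4.

k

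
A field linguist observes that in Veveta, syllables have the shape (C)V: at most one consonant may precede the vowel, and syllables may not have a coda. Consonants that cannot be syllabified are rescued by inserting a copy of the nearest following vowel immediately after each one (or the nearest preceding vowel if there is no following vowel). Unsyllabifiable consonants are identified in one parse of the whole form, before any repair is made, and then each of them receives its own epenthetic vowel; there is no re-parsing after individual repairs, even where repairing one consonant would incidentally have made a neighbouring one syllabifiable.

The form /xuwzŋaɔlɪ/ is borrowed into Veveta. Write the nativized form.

xuwazaŋaɔlɪ

Syllabifying with onset maximization leaves /w/, /z/ stranded (no codas are permitted; onsets are limited to one consonant).
Epenthesis after each stranded consonant: /w/ → /wa/, /z/ → /za/.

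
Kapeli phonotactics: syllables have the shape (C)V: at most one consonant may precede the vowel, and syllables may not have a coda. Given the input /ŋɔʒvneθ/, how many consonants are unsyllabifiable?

Under (C)V, the unsyllabifiable consonants are /ʒ/, /v/, /θ/ (no codas are permitted; onsets are limited to one consonant).

3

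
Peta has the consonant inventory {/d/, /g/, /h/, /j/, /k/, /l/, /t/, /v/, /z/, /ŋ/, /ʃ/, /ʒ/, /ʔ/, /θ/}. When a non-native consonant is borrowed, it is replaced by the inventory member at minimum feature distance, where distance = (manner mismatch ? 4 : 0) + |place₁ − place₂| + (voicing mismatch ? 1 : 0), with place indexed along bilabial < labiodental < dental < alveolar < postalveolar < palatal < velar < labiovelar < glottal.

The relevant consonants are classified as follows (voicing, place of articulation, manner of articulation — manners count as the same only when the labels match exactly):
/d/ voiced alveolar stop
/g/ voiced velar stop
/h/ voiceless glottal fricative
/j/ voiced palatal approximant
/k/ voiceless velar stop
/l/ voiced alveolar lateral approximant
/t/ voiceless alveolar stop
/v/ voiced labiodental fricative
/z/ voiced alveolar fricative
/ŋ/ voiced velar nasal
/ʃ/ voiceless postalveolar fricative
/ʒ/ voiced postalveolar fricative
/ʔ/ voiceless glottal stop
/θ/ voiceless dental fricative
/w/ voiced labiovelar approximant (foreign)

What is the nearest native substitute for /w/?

j

/j/ is closest: same manner (approximant), place distance 2 (labiovelar→palatal), same voicing; total 2. Next closest is /g/ at distance 5.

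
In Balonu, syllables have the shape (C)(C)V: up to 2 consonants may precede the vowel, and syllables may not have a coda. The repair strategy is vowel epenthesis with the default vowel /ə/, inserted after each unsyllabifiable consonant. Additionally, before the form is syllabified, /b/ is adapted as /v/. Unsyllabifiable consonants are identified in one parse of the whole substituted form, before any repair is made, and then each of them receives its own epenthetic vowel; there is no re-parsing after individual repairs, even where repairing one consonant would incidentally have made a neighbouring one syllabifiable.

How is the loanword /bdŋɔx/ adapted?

Substitution: /b/ → /v/, giving /vdŋɔx/.
Syllabifying with onset maximization leaves /v/, /x/ stranded (no codas are permitted; onsets may contain at most 2 consonants).
Inserting the epenthetic vowel yields /v/ → /və/, /x/ → /xə/.

vədŋɔxə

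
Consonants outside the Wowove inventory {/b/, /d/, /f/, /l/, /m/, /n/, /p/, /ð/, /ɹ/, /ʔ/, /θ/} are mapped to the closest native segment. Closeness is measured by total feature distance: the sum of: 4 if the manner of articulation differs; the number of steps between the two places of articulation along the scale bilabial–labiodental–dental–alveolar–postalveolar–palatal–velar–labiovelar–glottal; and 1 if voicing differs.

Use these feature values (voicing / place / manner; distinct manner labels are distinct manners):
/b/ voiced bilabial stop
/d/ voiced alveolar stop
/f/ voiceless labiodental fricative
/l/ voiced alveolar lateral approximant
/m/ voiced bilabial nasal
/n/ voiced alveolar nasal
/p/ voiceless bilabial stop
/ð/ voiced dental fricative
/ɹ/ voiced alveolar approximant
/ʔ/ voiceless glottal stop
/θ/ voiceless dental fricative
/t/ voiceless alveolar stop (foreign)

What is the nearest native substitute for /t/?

d

/d/ is closest: same manner (stop), place distance 0 (alveolar→alveolar), voicing differs (+1); total 1. Next closest is /p/ at distance 3.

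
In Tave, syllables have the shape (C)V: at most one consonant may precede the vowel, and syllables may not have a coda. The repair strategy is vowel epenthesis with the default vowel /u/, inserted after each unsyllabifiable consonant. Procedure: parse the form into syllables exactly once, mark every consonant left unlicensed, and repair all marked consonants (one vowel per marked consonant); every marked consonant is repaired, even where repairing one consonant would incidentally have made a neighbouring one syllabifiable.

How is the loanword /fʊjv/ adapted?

Under (C)V, the unsyllabifiable consonants are /j/, /v/ (no codas are permitted; onsets are limited to one consonant).
Each unlicensed consonant becomes the onset of a new syllable: /j/ → /ju/, /v/ → /vu/.

fʊjuvu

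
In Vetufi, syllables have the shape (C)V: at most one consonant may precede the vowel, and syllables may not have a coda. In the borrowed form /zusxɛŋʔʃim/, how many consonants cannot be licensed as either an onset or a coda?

Under (C)V, the unsyllabifiable consonants are /s/, /ŋ/, /ʔ/, /m/ (no codas are permitted; onsets are limited to one consonant).

4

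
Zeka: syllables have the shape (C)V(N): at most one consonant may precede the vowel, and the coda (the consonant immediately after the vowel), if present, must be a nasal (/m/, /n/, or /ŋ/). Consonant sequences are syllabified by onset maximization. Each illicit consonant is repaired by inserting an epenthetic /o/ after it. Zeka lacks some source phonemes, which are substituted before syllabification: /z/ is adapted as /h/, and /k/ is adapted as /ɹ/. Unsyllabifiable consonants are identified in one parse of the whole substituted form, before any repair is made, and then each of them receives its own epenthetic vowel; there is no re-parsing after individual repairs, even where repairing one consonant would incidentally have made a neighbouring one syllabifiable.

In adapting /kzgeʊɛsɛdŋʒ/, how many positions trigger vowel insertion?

5

After substitution the input is /ɹhgeʊɛsɛdŋʒ/.
The unsyllabifiable consonants are /ɹ/, /h/, /d/, /ŋ/, /ʒ/; each receives one epenthetic vowel.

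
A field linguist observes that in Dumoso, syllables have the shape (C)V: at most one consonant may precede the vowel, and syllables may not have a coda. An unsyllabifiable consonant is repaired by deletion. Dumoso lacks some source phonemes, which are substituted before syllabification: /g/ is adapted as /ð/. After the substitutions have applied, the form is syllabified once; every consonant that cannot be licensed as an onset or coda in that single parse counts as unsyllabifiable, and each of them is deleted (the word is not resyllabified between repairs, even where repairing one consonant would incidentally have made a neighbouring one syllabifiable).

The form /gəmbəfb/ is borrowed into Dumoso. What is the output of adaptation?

ðəbə

Substitution: /g/ → /ð/, giving /ðəmbəfb/.
Syllabifying with onset maximization leaves /m/, /f/, /b/ stranded (no codas are permitted; onsets are limited to one consonant).
Deletion applies to /m/, /f/, /b/.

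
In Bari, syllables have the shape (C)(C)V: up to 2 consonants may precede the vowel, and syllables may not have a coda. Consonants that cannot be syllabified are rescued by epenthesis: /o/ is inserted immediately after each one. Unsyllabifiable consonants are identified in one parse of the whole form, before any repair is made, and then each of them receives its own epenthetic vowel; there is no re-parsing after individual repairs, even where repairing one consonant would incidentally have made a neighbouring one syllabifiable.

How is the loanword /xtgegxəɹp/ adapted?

The consonants /x/, /ɹ/, /p/ cannot be parsed into a legal (C)(C)V syllable (no codas are permitted; onsets may contain at most 2 consonants).
Each unlicensed consonant becomes the onset of a new syllable: /x/ → /xo/, /ɹ/ → /ɹo/, /p/ → /po/.

xotgegxəɹopo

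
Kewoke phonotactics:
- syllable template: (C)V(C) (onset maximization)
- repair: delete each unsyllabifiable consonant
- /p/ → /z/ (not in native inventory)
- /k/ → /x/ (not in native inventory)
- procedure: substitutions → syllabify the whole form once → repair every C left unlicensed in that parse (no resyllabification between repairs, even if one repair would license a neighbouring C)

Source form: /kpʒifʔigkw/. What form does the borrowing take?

ʒifʔig

Substitution: /k/ → /x/, /p/ → /z/, giving /xzʒifʔigxw/.
Syllabifying with onset maximization leaves /x/, /z/, /x/, /w/ stranded (at most one coda consonant is licensed; onsets are limited to one consonant).
Each unlicensed consonant is deleted: /x/, /z/, /x/, /w/.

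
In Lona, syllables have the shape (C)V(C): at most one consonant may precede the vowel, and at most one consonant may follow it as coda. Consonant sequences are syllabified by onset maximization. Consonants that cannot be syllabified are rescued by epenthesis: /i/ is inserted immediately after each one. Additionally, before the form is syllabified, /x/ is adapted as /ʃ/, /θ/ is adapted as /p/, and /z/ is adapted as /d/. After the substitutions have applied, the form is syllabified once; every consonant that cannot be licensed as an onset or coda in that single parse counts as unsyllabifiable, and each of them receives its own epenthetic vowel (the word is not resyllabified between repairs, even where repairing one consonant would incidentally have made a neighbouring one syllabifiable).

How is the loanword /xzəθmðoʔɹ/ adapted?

ʃidəpmiðoʔɹi

Substitution: /x/ → /ʃ/, /z/ → /d/, /θ/ → /p/, giving /ʃdəpmðoʔɹ/.
Syllabifying with onset maximization leaves /ʃ/, /m/, /ɹ/ stranded (at most one coda consonant is licensed; onsets are limited to one consonant).
Epenthesis after each stranded consonant: /ʃ/ → /ʃi/, /m/ → /mi/, /ɹ/ → /ɹi/.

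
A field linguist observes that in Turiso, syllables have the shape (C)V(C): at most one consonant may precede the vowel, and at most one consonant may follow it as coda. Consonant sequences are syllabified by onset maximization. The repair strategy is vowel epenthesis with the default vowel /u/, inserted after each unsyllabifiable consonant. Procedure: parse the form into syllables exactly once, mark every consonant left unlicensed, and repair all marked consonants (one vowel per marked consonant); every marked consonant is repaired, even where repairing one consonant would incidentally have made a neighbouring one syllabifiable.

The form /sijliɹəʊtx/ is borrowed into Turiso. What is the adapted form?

Syllabifying with onset maximization leaves /x/ stranded (at most one coda consonant is licensed; onsets are limited to one consonant).
Inserting the epenthetic vowel yields /x/ → /xu/.

sijliɹəʊtxu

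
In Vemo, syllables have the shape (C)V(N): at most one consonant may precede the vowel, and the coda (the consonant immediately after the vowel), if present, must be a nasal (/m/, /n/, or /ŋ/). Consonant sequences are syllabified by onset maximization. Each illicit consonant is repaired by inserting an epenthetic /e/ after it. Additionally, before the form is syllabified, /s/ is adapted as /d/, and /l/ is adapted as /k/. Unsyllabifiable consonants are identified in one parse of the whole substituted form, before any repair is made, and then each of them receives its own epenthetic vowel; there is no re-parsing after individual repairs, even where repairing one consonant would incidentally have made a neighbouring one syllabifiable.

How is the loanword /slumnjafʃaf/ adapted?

Substitution: /s/ → /d/, /l/ → /k/, giving /dkumnjafʃaf/.
The consonants /d/, /n/, /f/, /f/ cannot be parsed into a legal (C)V(N) syllable (only a nasal (/m/, /n/, or /ŋ/) is licensed in coda position; onsets are limited to one consonant).
Inserting the epenthetic vowel yields /d/ → /de/, /n/ → /ne/, /f/ → /fe/, /f/ → /fe/.

dekumnejafeʃafe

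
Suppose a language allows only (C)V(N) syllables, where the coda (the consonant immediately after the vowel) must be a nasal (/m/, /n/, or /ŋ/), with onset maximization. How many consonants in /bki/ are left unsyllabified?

Syllabifying with onset maximization leaves /b/ stranded (only a nasal (/m/, /n/, or /ŋ/) is licensed in coda position; onsets are limited to one consonant).

1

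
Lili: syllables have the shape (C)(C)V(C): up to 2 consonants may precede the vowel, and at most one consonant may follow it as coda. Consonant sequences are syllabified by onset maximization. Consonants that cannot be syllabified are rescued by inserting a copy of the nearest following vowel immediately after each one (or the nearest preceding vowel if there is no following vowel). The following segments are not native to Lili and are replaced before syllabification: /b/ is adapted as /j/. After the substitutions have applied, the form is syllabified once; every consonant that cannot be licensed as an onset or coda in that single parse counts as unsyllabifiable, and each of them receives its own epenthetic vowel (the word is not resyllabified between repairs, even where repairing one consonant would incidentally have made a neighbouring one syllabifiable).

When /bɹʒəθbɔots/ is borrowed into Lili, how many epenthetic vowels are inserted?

2

After substitution the input is /jɹʒəθjɔots/.
The unsyllabifiable consonants are /j/, /s/; each receives one epenthetic vowel.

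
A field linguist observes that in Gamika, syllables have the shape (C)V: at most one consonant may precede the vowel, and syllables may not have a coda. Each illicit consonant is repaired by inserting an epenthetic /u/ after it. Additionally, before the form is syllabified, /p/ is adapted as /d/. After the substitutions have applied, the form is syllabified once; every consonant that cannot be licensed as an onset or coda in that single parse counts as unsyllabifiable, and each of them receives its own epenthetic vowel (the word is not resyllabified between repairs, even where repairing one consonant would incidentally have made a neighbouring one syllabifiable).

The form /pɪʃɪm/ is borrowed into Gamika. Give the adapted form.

dɪʃɪmu

Substitution: /p/ → /d/, giving /dɪʃɪm/.
Under (C)V, the unsyllabifiable consonants are /m/ (no codas are permitted; onsets are limited to one consonant).
Each unlicensed consonant becomes the onset of a new syllable: /m/ → /mu/.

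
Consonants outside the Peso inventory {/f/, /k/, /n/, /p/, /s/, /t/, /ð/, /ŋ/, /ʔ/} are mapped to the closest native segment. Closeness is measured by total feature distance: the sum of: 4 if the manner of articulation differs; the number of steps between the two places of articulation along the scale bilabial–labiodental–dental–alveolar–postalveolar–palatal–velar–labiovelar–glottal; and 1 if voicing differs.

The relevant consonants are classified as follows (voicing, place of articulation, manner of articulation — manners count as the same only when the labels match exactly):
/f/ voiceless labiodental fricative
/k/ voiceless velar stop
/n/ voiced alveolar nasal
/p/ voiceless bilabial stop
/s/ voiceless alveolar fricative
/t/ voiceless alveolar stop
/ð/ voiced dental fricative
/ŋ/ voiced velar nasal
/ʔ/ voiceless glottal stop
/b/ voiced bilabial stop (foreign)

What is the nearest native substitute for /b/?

p

/p/ is closest: same manner (stop), place distance 0 (bilabial→bilabial), voicing differs (+1); total 1. Next closest is /t/ at distance 4.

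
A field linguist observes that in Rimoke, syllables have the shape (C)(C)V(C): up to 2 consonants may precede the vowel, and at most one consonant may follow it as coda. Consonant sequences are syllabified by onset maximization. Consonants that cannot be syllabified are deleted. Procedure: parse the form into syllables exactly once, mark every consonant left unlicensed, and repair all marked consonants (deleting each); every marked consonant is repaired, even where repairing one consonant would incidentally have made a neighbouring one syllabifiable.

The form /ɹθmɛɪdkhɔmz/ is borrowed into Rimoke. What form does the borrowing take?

Under (C)(C)V(C), the unsyllabifiable consonants are /ɹ/, /z/ (at most one coda consonant is licensed; onsets may contain at most 2 consonants).
Deletion applies to /ɹ/, /z/.

θmɛɪdkhɔm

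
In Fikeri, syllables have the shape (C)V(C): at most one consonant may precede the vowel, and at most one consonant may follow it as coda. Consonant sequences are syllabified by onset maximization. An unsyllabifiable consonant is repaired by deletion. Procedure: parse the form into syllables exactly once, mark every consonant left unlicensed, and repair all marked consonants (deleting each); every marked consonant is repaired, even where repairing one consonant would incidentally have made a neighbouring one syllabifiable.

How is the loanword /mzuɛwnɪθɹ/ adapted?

zuɛwnɪθ

Under (C)V(C), the unsyllabifiable consonants are /m/, /ɹ/ (at most one coda consonant is licensed; onsets are limited to one consonant).
Each unlicensed consonant is deleted: /m/, /ɹ/.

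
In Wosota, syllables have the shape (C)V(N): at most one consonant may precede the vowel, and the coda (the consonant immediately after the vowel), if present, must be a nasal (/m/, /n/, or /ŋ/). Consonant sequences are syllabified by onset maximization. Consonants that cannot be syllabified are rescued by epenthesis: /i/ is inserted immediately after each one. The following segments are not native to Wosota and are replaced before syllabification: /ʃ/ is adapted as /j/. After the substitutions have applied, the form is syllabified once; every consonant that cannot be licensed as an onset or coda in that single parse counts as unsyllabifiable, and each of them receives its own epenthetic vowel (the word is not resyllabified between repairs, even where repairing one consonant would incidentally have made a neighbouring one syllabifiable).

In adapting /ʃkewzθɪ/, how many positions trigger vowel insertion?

After substitution the input is /jkewzθɪ/.
The unsyllabifiable consonants are /j/, /w/, /z/; each receives one epenthetic vowel.

3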